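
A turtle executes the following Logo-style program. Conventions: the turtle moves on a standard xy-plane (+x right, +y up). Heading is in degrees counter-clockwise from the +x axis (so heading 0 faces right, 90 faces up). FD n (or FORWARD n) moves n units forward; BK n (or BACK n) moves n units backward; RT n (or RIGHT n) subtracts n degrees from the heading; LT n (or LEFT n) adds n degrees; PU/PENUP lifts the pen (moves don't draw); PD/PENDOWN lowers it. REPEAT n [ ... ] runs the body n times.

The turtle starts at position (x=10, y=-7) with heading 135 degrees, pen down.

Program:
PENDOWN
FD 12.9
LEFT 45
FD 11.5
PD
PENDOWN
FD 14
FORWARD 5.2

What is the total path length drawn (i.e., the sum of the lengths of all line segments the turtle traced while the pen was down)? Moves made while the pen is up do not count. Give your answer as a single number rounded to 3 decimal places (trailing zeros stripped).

Answer: 43.6

Derivation:
Executing turtle program step by step:
Start: pos=(10,-7), heading=135, pen down
PD: pen down
FD 12.9: (10,-7) -> (0.878,2.122) [heading=135, draw]
LT 45: heading 135 -> 180
FD 11.5: (0.878,2.122) -> (-10.622,2.122) [heading=180, draw]
PD: pen down
PD: pen down
FD 14: (-10.622,2.122) -> (-24.622,2.122) [heading=180, draw]
FD 5.2: (-24.622,2.122) -> (-29.822,2.122) [heading=180, draw]
Final: pos=(-29.822,2.122), heading=180, 4 segment(s) drawn

Segment lengths:
  seg 1: (10,-7) -> (0.878,2.122), length = 12.9
  seg 2: (0.878,2.122) -> (-10.622,2.122), length = 11.5
  seg 3: (-10.622,2.122) -> (-24.622,2.122), length = 14
  seg 4: (-24.622,2.122) -> (-29.822,2.122), length = 5.2
Total = 43.6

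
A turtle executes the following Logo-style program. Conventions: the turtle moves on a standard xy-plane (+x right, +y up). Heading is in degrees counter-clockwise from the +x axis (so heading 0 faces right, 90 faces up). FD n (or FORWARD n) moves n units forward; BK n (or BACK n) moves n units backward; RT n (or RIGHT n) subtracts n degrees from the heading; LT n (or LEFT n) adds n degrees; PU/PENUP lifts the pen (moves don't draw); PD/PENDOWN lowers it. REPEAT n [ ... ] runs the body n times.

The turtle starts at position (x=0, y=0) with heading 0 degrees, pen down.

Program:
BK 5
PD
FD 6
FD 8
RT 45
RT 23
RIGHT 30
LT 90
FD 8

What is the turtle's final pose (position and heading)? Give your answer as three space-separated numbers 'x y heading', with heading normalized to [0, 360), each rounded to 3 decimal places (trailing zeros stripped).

Answer: 16.922 -1.113 352

Derivation:
Executing turtle program step by step:
Start: pos=(0,0), heading=0, pen down
BK 5: (0,0) -> (-5,0) [heading=0, draw]
PD: pen down
FD 6: (-5,0) -> (1,0) [heading=0, draw]
FD 8: (1,0) -> (9,0) [heading=0, draw]
RT 45: heading 0 -> 315
RT 23: heading 315 -> 292
RT 30: heading 292 -> 262
LT 90: heading 262 -> 352
FD 8: (9,0) -> (16.922,-1.113) [heading=352, draw]
Final: pos=(16.922,-1.113), heading=352, 4 segment(s) drawn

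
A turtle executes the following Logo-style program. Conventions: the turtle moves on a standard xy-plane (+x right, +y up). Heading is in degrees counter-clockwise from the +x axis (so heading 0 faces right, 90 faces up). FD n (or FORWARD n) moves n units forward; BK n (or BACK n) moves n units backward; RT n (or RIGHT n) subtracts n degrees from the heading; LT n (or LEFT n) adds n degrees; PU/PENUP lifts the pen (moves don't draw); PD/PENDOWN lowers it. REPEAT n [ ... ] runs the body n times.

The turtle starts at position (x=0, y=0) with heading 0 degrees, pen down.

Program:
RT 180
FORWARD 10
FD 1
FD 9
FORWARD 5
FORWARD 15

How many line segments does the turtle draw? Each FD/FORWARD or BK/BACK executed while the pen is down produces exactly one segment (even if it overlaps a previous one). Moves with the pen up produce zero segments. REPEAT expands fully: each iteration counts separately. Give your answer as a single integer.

Executing turtle program step by step:
Start: pos=(0,0), heading=0, pen down
RT 180: heading 0 -> 180
FD 10: (0,0) -> (-10,0) [heading=180, draw]
FD 1: (-10,0) -> (-11,0) [heading=180, draw]
FD 9: (-11,0) -> (-20,0) [heading=180, draw]
FD 5: (-20,0) -> (-25,0) [heading=180, draw]
FD 15: (-25,0) -> (-40,0) [heading=180, draw]
Final: pos=(-40,0), heading=180, 5 segment(s) drawn
Segments drawn: 5

Answer: 5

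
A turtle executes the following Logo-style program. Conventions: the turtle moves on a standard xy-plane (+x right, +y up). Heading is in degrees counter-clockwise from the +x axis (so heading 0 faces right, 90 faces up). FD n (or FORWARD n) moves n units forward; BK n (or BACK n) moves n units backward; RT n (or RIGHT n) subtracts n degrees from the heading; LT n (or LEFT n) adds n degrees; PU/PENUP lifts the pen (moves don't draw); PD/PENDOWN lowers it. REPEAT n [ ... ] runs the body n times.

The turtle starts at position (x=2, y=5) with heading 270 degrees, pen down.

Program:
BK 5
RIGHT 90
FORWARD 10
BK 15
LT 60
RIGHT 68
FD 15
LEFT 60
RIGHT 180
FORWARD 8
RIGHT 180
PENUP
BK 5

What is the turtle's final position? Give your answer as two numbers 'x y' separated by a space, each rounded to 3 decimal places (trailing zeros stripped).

Executing turtle program step by step:
Start: pos=(2,5), heading=270, pen down
BK 5: (2,5) -> (2,10) [heading=270, draw]
RT 90: heading 270 -> 180
FD 10: (2,10) -> (-8,10) [heading=180, draw]
BK 15: (-8,10) -> (7,10) [heading=180, draw]
LT 60: heading 180 -> 240
RT 68: heading 240 -> 172
FD 15: (7,10) -> (-7.854,12.088) [heading=172, draw]
LT 60: heading 172 -> 232
RT 180: heading 232 -> 52
FD 8: (-7.854,12.088) -> (-2.929,18.392) [heading=52, draw]
RT 180: heading 52 -> 232
PU: pen up
BK 5: (-2.929,18.392) -> (0.15,22.332) [heading=232, move]
Final: pos=(0.15,22.332), heading=232, 5 segment(s) drawn

Answer: 0.15 22.332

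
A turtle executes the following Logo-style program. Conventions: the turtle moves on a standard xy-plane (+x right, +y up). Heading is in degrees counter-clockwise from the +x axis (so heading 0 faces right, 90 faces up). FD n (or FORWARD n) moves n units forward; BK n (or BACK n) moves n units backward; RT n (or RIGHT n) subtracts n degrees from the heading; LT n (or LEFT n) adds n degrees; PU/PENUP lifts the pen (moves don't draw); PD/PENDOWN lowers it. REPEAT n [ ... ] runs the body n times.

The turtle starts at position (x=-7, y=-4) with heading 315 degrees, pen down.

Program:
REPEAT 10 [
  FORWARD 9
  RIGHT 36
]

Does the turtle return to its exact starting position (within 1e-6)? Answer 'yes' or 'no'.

Executing turtle program step by step:
Start: pos=(-7,-4), heading=315, pen down
REPEAT 10 [
  -- iteration 1/10 --
  FD 9: (-7,-4) -> (-0.636,-10.364) [heading=315, draw]
  RT 36: heading 315 -> 279
  -- iteration 2/10 --
  FD 9: (-0.636,-10.364) -> (0.772,-19.253) [heading=279, draw]
  RT 36: heading 279 -> 243
  -- iteration 3/10 --
  FD 9: (0.772,-19.253) -> (-3.314,-27.272) [heading=243, draw]
  RT 36: heading 243 -> 207
  -- iteration 4/10 --
  FD 9: (-3.314,-27.272) -> (-11.333,-31.358) [heading=207, draw]
  RT 36: heading 207 -> 171
  -- iteration 5/10 --
  FD 9: (-11.333,-31.358) -> (-20.222,-29.95) [heading=171, draw]
  RT 36: heading 171 -> 135
  -- iteration 6/10 --
  FD 9: (-20.222,-29.95) -> (-26.586,-23.586) [heading=135, draw]
  RT 36: heading 135 -> 99
  -- iteration 7/10 --
  FD 9: (-26.586,-23.586) -> (-27.994,-14.697) [heading=99, draw]
  RT 36: heading 99 -> 63
  -- iteration 8/10 --
  FD 9: (-27.994,-14.697) -> (-23.908,-6.678) [heading=63, draw]
  RT 36: heading 63 -> 27
  -- iteration 9/10 --
  FD 9: (-23.908,-6.678) -> (-15.889,-2.592) [heading=27, draw]
  RT 36: heading 27 -> 351
  -- iteration 10/10 --
  FD 9: (-15.889,-2.592) -> (-7,-4) [heading=351, draw]
  RT 36: heading 351 -> 315
]
Final: pos=(-7,-4), heading=315, 10 segment(s) drawn

Start position: (-7, -4)
Final position: (-7, -4)
Distance = 0; < 1e-6 -> CLOSED

Answer: yes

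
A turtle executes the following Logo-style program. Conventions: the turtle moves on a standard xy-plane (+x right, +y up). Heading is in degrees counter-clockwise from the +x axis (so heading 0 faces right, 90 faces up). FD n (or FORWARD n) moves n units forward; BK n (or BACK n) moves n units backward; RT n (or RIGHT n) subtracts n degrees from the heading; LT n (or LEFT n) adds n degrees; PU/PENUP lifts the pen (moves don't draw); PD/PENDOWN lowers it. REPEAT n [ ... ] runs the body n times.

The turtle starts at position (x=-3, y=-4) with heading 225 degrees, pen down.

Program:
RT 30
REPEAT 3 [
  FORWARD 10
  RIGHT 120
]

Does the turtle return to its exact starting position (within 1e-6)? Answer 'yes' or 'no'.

Executing turtle program step by step:
Start: pos=(-3,-4), heading=225, pen down
RT 30: heading 225 -> 195
REPEAT 3 [
  -- iteration 1/3 --
  FD 10: (-3,-4) -> (-12.659,-6.588) [heading=195, draw]
  RT 120: heading 195 -> 75
  -- iteration 2/3 --
  FD 10: (-12.659,-6.588) -> (-10.071,3.071) [heading=75, draw]
  RT 120: heading 75 -> 315
  -- iteration 3/3 --
  FD 10: (-10.071,3.071) -> (-3,-4) [heading=315, draw]
  RT 120: heading 315 -> 195
]
Final: pos=(-3,-4), heading=195, 3 segment(s) drawn

Start position: (-3, -4)
Final position: (-3, -4)
Distance = 0; < 1e-6 -> CLOSED

Answer: yes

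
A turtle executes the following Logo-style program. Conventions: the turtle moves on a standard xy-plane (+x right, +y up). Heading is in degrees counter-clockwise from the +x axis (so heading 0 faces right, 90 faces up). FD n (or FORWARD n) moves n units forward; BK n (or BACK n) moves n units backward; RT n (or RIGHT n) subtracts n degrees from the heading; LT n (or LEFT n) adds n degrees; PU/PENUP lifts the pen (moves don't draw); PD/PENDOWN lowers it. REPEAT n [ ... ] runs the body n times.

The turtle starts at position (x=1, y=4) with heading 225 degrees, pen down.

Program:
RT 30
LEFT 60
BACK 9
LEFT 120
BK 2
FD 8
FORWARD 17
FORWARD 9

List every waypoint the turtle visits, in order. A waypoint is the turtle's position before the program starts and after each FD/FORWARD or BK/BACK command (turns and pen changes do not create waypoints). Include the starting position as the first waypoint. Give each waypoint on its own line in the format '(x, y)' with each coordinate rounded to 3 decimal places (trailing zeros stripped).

Executing turtle program step by step:
Start: pos=(1,4), heading=225, pen down
RT 30: heading 225 -> 195
LT 60: heading 195 -> 255
BK 9: (1,4) -> (3.329,12.693) [heading=255, draw]
LT 120: heading 255 -> 15
BK 2: (3.329,12.693) -> (1.398,12.176) [heading=15, draw]
FD 8: (1.398,12.176) -> (9.125,14.246) [heading=15, draw]
FD 17: (9.125,14.246) -> (25.546,18.646) [heading=15, draw]
FD 9: (25.546,18.646) -> (34.239,20.976) [heading=15, draw]
Final: pos=(34.239,20.976), heading=15, 5 segment(s) drawn
Waypoints (6 total):
(1, 4)
(3.329, 12.693)
(1.398, 12.176)
(9.125, 14.246)
(25.546, 18.646)
(34.239, 20.976)

Answer: (1, 4)
(3.329, 12.693)
(1.398, 12.176)
(9.125, 14.246)
(25.546, 18.646)
(34.239, 20.976)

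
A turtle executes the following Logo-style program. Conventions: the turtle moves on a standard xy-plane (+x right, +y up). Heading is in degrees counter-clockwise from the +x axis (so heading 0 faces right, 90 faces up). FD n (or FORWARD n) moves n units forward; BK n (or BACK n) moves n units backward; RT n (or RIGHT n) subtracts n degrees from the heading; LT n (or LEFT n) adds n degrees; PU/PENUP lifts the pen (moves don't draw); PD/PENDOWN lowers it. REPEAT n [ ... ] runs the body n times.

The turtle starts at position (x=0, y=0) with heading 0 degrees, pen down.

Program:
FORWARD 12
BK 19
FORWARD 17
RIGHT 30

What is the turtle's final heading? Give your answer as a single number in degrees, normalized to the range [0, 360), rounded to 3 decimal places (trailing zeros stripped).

Answer: 330

Derivation:
Executing turtle program step by step:
Start: pos=(0,0), heading=0, pen down
FD 12: (0,0) -> (12,0) [heading=0, draw]
BK 19: (12,0) -> (-7,0) [heading=0, draw]
FD 17: (-7,0) -> (10,0) [heading=0, draw]
RT 30: heading 0 -> 330
Final: pos=(10,0), heading=330, 3 segment(s) drawn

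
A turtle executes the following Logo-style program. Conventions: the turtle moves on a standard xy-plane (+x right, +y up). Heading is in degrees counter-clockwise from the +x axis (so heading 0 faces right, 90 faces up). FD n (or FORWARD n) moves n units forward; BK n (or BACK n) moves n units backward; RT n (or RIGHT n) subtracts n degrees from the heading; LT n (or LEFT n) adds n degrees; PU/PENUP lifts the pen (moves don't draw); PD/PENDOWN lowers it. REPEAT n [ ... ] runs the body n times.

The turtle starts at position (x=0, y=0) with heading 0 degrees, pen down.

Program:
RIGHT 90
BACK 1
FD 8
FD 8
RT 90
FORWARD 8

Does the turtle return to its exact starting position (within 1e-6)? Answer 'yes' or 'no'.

Answer: no

Derivation:
Executing turtle program step by step:
Start: pos=(0,0), heading=0, pen down
RT 90: heading 0 -> 270
BK 1: (0,0) -> (0,1) [heading=270, draw]
FD 8: (0,1) -> (0,-7) [heading=270, draw]
FD 8: (0,-7) -> (0,-15) [heading=270, draw]
RT 90: heading 270 -> 180
FD 8: (0,-15) -> (-8,-15) [heading=180, draw]
Final: pos=(-8,-15), heading=180, 4 segment(s) drawn

Start position: (0, 0)
Final position: (-8, -15)
Distance = 17; >= 1e-6 -> NOT closed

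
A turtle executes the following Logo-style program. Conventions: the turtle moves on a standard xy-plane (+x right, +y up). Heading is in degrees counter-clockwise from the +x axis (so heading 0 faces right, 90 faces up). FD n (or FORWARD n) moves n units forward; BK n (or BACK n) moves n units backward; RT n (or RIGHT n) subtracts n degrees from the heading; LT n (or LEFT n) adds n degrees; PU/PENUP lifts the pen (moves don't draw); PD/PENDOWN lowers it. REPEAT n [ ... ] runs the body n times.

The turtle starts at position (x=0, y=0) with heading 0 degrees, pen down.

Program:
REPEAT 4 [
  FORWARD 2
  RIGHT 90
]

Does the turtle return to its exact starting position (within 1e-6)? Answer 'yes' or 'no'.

Executing turtle program step by step:
Start: pos=(0,0), heading=0, pen down
REPEAT 4 [
  -- iteration 1/4 --
  FD 2: (0,0) -> (2,0) [heading=0, draw]
  RT 90: heading 0 -> 270
  -- iteration 2/4 --
  FD 2: (2,0) -> (2,-2) [heading=270, draw]
  RT 90: heading 270 -> 180
  -- iteration 3/4 --
  FD 2: (2,-2) -> (0,-2) [heading=180, draw]
  RT 90: heading 180 -> 90
  -- iteration 4/4 --
  FD 2: (0,-2) -> (0,0) [heading=90, draw]
  RT 90: heading 90 -> 0
]
Final: pos=(0,0), heading=0, 4 segment(s) drawn

Start position: (0, 0)
Final position: (0, 0)
Distance = 0; < 1e-6 -> CLOSED

Answer: yes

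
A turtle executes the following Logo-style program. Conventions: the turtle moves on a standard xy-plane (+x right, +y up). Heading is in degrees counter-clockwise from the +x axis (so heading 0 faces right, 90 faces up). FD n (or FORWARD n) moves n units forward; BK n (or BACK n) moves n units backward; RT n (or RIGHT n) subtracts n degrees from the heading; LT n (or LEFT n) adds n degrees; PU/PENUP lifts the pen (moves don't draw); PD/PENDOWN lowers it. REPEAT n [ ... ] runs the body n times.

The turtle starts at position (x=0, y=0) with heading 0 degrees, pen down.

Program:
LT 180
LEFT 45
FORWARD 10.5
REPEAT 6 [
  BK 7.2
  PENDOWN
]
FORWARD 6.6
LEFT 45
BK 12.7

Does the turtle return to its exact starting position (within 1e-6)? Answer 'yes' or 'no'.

Executing turtle program step by step:
Start: pos=(0,0), heading=0, pen down
LT 180: heading 0 -> 180
LT 45: heading 180 -> 225
FD 10.5: (0,0) -> (-7.425,-7.425) [heading=225, draw]
REPEAT 6 [
  -- iteration 1/6 --
  BK 7.2: (-7.425,-7.425) -> (-2.333,-2.333) [heading=225, draw]
  PD: pen down
  -- iteration 2/6 --
  BK 7.2: (-2.333,-2.333) -> (2.758,2.758) [heading=225, draw]
  PD: pen down
  -- iteration 3/6 --
  BK 7.2: (2.758,2.758) -> (7.849,7.849) [heading=225, draw]
  PD: pen down
  -- iteration 4/6 --
  BK 7.2: (7.849,7.849) -> (12.94,12.94) [heading=225, draw]
  PD: pen down
  -- iteration 5/6 --
  BK 7.2: (12.94,12.94) -> (18.031,18.031) [heading=225, draw]
  PD: pen down
  -- iteration 6/6 --
  BK 7.2: (18.031,18.031) -> (23.122,23.122) [heading=225, draw]
  PD: pen down
]
FD 6.6: (23.122,23.122) -> (18.455,18.455) [heading=225, draw]
LT 45: heading 225 -> 270
BK 12.7: (18.455,18.455) -> (18.455,31.155) [heading=270, draw]
Final: pos=(18.455,31.155), heading=270, 9 segment(s) drawn

Start position: (0, 0)
Final position: (18.455, 31.155)
Distance = 36.211; >= 1e-6 -> NOT closed

Answer: no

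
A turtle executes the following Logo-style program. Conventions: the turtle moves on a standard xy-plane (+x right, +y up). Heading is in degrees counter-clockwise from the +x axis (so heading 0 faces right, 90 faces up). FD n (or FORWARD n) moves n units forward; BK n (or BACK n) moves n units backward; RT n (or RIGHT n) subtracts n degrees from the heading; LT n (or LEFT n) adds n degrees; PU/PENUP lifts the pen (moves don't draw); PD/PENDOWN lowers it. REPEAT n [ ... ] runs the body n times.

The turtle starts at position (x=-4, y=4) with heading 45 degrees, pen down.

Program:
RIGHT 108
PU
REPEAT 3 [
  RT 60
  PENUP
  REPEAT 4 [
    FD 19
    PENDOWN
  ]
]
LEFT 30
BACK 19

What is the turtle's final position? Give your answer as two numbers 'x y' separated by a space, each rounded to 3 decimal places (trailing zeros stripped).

Answer: -139.857 1.607

Derivation:
Executing turtle program step by step:
Start: pos=(-4,4), heading=45, pen down
RT 108: heading 45 -> 297
PU: pen up
REPEAT 3 [
  -- iteration 1/3 --
  RT 60: heading 297 -> 237
  PU: pen up
  REPEAT 4 [
    -- iteration 1/4 --
    FD 19: (-4,4) -> (-14.348,-11.935) [heading=237, move]
    PD: pen down
    -- iteration 2/4 --
    FD 19: (-14.348,-11.935) -> (-24.696,-27.869) [heading=237, draw]
    PD: pen down
    -- iteration 3/4 --
    FD 19: (-24.696,-27.869) -> (-35.044,-43.804) [heading=237, draw]
    PD: pen down
    -- iteration 4/4 --
    FD 19: (-35.044,-43.804) -> (-45.393,-59.739) [heading=237, draw]
    PD: pen down
  ]
  -- iteration 2/3 --
  RT 60: heading 237 -> 177
  PU: pen up
  REPEAT 4 [
    -- iteration 1/4 --
    FD 19: (-45.393,-59.739) -> (-64.367,-58.745) [heading=177, move]
    PD: pen down
    -- iteration 2/4 --
    FD 19: (-64.367,-58.745) -> (-83.34,-57.75) [heading=177, draw]
    PD: pen down
    -- iteration 3/4 --
    FD 19: (-83.34,-57.75) -> (-102.314,-56.756) [heading=177, draw]
    PD: pen down
    -- iteration 4/4 --
    FD 19: (-102.314,-56.756) -> (-121.288,-55.761) [heading=177, draw]
    PD: pen down
  ]
  -- iteration 3/3 --
  RT 60: heading 177 -> 117
  PU: pen up
  REPEAT 4 [
    -- iteration 1/4 --
    FD 19: (-121.288,-55.761) -> (-129.914,-38.832) [heading=117, move]
    PD: pen down
    -- iteration 2/4 --
    FD 19: (-129.914,-38.832) -> (-138.54,-21.903) [heading=117, draw]
    PD: pen down
    -- iteration 3/4 --
    FD 19: (-138.54,-21.903) -> (-147.166,-4.974) [heading=117, draw]
    PD: pen down
    -- iteration 4/4 --
    FD 19: (-147.166,-4.974) -> (-155.792,11.955) [heading=117, draw]
    PD: pen down
  ]
]
LT 30: heading 117 -> 147
BK 19: (-155.792,11.955) -> (-139.857,1.607) [heading=147, draw]
Final: pos=(-139.857,1.607), heading=147, 10 segment(s) drawn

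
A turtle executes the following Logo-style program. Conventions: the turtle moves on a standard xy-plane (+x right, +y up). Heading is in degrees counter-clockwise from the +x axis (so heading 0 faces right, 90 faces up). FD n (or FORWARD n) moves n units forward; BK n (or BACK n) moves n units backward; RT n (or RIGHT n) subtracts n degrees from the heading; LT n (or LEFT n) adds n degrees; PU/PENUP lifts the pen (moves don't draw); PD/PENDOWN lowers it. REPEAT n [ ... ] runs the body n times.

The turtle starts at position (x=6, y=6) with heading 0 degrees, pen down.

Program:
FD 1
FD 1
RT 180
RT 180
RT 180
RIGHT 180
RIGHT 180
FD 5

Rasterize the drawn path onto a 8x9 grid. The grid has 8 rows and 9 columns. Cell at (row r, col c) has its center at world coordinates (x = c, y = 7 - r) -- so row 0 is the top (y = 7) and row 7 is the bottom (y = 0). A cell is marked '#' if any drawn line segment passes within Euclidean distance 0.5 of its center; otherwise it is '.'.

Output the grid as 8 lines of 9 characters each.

Segment 0: (6,6) -> (7,6)
Segment 1: (7,6) -> (8,6)
Segment 2: (8,6) -> (3,6)

Answer: .........
...######
.........
.........
.........
.........
.........
.........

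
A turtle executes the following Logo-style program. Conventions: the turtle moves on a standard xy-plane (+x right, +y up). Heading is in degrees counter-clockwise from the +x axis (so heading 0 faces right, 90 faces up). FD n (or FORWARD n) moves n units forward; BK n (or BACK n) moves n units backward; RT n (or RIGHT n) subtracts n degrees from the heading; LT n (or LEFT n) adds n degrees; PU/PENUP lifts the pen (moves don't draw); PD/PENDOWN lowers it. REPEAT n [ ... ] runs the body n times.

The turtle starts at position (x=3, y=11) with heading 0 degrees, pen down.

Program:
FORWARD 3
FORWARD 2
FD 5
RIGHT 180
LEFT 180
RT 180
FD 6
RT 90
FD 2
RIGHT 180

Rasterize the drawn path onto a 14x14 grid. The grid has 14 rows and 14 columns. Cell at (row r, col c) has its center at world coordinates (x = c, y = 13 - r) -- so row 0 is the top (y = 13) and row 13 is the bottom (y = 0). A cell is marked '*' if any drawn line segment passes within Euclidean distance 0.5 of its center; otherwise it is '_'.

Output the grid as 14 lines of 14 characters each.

Segment 0: (3,11) -> (6,11)
Segment 1: (6,11) -> (8,11)
Segment 2: (8,11) -> (13,11)
Segment 3: (13,11) -> (7,11)
Segment 4: (7,11) -> (7,13)

Answer: _______*______
_______*______
___***********
______________
______________
______________
______________
______________
______________
______________
______________
______________
______________
______________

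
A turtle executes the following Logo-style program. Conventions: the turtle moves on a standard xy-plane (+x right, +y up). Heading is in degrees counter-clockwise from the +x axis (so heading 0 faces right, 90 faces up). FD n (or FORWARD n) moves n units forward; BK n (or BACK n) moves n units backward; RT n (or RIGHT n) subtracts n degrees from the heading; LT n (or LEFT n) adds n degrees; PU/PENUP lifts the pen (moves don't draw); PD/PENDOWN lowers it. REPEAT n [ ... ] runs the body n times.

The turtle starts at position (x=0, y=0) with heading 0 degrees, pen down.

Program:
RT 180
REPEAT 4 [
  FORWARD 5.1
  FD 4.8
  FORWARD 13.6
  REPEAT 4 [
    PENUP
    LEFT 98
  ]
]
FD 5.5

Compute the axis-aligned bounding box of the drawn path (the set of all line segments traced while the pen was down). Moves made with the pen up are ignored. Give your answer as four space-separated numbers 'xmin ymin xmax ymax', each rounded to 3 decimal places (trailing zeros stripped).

Answer: -23.5 0 0 0

Derivation:
Executing turtle program step by step:
Start: pos=(0,0), heading=0, pen down
RT 180: heading 0 -> 180
REPEAT 4 [
  -- iteration 1/4 --
  FD 5.1: (0,0) -> (-5.1,0) [heading=180, draw]
  FD 4.8: (-5.1,0) -> (-9.9,0) [heading=180, draw]
  FD 13.6: (-9.9,0) -> (-23.5,0) [heading=180, draw]
  REPEAT 4 [
    -- iteration 1/4 --
    PU: pen up
    LT 98: heading 180 -> 278
    -- iteration 2/4 --
    PU: pen up
    LT 98: heading 278 -> 16
    -- iteration 3/4 --
    PU: pen up
    LT 98: heading 16 -> 114
    -- iteration 4/4 --
    PU: pen up
    LT 98: heading 114 -> 212
  ]
  -- iteration 2/4 --
  FD 5.1: (-23.5,0) -> (-27.825,-2.703) [heading=212, move]
  FD 4.8: (-27.825,-2.703) -> (-31.896,-5.246) [heading=212, move]
  FD 13.6: (-31.896,-5.246) -> (-43.429,-12.453) [heading=212, move]
  REPEAT 4 [
    -- iteration 1/4 --
    PU: pen up
    LT 98: heading 212 -> 310
    -- iteration 2/4 --
    PU: pen up
    LT 98: heading 310 -> 48
    -- iteration 3/4 --
    PU: pen up
    LT 98: heading 48 -> 146
    -- iteration 4/4 --
    PU: pen up
    LT 98: heading 146 -> 244
  ]
  -- iteration 3/4 --
  FD 5.1: (-43.429,-12.453) -> (-45.665,-17.037) [heading=244, move]
  FD 4.8: (-45.665,-17.037) -> (-47.769,-21.351) [heading=244, move]
  FD 13.6: (-47.769,-21.351) -> (-53.731,-33.575) [heading=244, move]
  REPEAT 4 [
    -- iteration 1/4 --
    PU: pen up
    LT 98: heading 244 -> 342
    -- iteration 2/4 --
    PU: pen up
    LT 98: heading 342 -> 80
    -- iteration 3/4 --
    PU: pen up
    LT 98: heading 80 -> 178
    -- iteration 4/4 --
    PU: pen up
    LT 98: heading 178 -> 276
  ]
  -- iteration 4/4 --
  FD 5.1: (-53.731,-33.575) -> (-53.198,-38.647) [heading=276, move]
  FD 4.8: (-53.198,-38.647) -> (-52.696,-43.421) [heading=276, move]
  FD 13.6: (-52.696,-43.421) -> (-51.274,-56.946) [heading=276, move]
  REPEAT 4 [
    -- iteration 1/4 --
    PU: pen up
    LT 98: heading 276 -> 14
    -- iteration 2/4 --
    PU: pen up
    LT 98: heading 14 -> 112
    -- iteration 3/4 --
    PU: pen up
    LT 98: heading 112 -> 210
    -- iteration 4/4 --
    PU: pen up
    LT 98: heading 210 -> 308
  ]
]
FD 5.5: (-51.274,-56.946) -> (-47.888,-61.28) [heading=308, move]
Final: pos=(-47.888,-61.28), heading=308, 3 segment(s) drawn

Segment endpoints: x in {-23.5, -9.9, -5.1, 0}, y in {0, 0, 0, 0}
xmin=-23.5, ymin=0, xmax=0, ymax=0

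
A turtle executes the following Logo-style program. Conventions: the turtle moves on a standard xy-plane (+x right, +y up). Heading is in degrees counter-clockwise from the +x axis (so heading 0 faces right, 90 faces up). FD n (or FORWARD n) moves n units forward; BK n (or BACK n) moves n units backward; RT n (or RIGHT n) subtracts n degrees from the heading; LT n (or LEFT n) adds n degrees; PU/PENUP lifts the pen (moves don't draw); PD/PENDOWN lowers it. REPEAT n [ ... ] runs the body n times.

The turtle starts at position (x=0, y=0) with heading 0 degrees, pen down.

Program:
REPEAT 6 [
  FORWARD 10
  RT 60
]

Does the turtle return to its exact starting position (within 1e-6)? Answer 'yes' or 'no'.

Answer: yes

Derivation:
Executing turtle program step by step:
Start: pos=(0,0), heading=0, pen down
REPEAT 6 [
  -- iteration 1/6 --
  FD 10: (0,0) -> (10,0) [heading=0, draw]
  RT 60: heading 0 -> 300
  -- iteration 2/6 --
  FD 10: (10,0) -> (15,-8.66) [heading=300, draw]
  RT 60: heading 300 -> 240
  -- iteration 3/6 --
  FD 10: (15,-8.66) -> (10,-17.321) [heading=240, draw]
  RT 60: heading 240 -> 180
  -- iteration 4/6 --
  FD 10: (10,-17.321) -> (0,-17.321) [heading=180, draw]
  RT 60: heading 180 -> 120
  -- iteration 5/6 --
  FD 10: (0,-17.321) -> (-5,-8.66) [heading=120, draw]
  RT 60: heading 120 -> 60
  -- iteration 6/6 --
  FD 10: (-5,-8.66) -> (0,0) [heading=60, draw]
  RT 60: heading 60 -> 0
]
Final: pos=(0,0), heading=0, 6 segment(s) drawn

Start position: (0, 0)
Final position: (0, 0)
Distance = 0; < 1e-6 -> CLOSED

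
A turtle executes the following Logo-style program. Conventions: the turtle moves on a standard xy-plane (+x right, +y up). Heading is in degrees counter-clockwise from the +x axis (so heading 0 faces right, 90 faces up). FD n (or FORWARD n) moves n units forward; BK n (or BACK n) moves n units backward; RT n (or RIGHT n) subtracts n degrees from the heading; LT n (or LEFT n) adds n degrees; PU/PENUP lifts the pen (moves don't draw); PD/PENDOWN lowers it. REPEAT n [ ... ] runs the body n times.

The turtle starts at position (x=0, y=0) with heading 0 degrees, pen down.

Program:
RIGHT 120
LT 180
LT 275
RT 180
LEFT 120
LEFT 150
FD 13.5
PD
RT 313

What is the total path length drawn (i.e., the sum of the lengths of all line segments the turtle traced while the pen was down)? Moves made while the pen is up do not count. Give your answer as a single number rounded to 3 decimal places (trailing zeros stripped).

Executing turtle program step by step:
Start: pos=(0,0), heading=0, pen down
RT 120: heading 0 -> 240
LT 180: heading 240 -> 60
LT 275: heading 60 -> 335
RT 180: heading 335 -> 155
LT 120: heading 155 -> 275
LT 150: heading 275 -> 65
FD 13.5: (0,0) -> (5.705,12.235) [heading=65, draw]
PD: pen down
RT 313: heading 65 -> 112
Final: pos=(5.705,12.235), heading=112, 1 segment(s) drawn

Segment lengths:
  seg 1: (0,0) -> (5.705,12.235), length = 13.5
Total = 13.5

Answer: 13.5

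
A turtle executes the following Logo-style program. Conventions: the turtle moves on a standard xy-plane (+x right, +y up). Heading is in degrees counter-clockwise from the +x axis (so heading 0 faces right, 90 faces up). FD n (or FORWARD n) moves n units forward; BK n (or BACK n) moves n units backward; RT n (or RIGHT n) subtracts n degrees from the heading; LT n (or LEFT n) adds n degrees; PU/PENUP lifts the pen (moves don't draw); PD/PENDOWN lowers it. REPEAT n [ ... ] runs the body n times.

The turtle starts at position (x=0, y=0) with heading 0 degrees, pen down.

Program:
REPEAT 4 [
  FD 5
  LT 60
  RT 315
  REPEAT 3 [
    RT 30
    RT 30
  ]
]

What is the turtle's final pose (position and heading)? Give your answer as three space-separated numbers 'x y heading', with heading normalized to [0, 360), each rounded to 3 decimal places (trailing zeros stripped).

Executing turtle program step by step:
Start: pos=(0,0), heading=0, pen down
REPEAT 4 [
  -- iteration 1/4 --
  FD 5: (0,0) -> (5,0) [heading=0, draw]
  LT 60: heading 0 -> 60
  RT 315: heading 60 -> 105
  REPEAT 3 [
    -- iteration 1/3 --
    RT 30: heading 105 -> 75
    RT 30: heading 75 -> 45
    -- iteration 2/3 --
    RT 30: heading 45 -> 15
    RT 30: heading 15 -> 345
    -- iteration 3/3 --
    RT 30: heading 345 -> 315
    RT 30: heading 315 -> 285
  ]
  -- iteration 2/4 --
  FD 5: (5,0) -> (6.294,-4.83) [heading=285, draw]
  LT 60: heading 285 -> 345
  RT 315: heading 345 -> 30
  REPEAT 3 [
    -- iteration 1/3 --
    RT 30: heading 30 -> 0
    RT 30: heading 0 -> 330
    -- iteration 2/3 --
    RT 30: heading 330 -> 300
    RT 30: heading 300 -> 270
    -- iteration 3/3 --
    RT 30: heading 270 -> 240
    RT 30: heading 240 -> 210
  ]
  -- iteration 3/4 --
  FD 5: (6.294,-4.83) -> (1.964,-7.33) [heading=210, draw]
  LT 60: heading 210 -> 270
  RT 315: heading 270 -> 315
  REPEAT 3 [
    -- iteration 1/3 --
    RT 30: heading 315 -> 285
    RT 30: heading 285 -> 255
    -- iteration 2/3 --
    RT 30: heading 255 -> 225
    RT 30: heading 225 -> 195
    -- iteration 3/3 --
    RT 30: heading 195 -> 165
    RT 30: heading 165 -> 135
  ]
  -- iteration 4/4 --
  FD 5: (1.964,-7.33) -> (-1.572,-3.794) [heading=135, draw]
  LT 60: heading 135 -> 195
  RT 315: heading 195 -> 240
  REPEAT 3 [
    -- iteration 1/3 --
    RT 30: heading 240 -> 210
    RT 30: heading 210 -> 180
    -- iteration 2/3 --
    RT 30: heading 180 -> 150
    RT 30: heading 150 -> 120
    -- iteration 3/3 --
    RT 30: heading 120 -> 90
    RT 30: heading 90 -> 60
  ]
]
Final: pos=(-1.572,-3.794), heading=60, 4 segment(s) drawn

Answer: -1.572 -3.794 60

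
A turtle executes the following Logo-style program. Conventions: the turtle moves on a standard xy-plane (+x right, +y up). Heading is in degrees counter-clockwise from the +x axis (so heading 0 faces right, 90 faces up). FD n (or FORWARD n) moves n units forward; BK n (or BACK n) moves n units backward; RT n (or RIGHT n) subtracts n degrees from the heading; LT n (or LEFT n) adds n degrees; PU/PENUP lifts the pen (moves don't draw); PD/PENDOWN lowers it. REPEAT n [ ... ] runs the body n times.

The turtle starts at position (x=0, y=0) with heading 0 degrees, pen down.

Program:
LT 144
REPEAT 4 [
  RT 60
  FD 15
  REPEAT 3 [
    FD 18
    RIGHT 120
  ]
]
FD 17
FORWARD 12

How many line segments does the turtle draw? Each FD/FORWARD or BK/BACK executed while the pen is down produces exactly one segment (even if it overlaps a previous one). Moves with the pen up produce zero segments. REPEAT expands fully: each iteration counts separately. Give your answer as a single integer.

Executing turtle program step by step:
Start: pos=(0,0), heading=0, pen down
LT 144: heading 0 -> 144
REPEAT 4 [
  -- iteration 1/4 --
  RT 60: heading 144 -> 84
  FD 15: (0,0) -> (1.568,14.918) [heading=84, draw]
  REPEAT 3 [
    -- iteration 1/3 --
    FD 18: (1.568,14.918) -> (3.449,32.819) [heading=84, draw]
    RT 120: heading 84 -> 324
    -- iteration 2/3 --
    FD 18: (3.449,32.819) -> (18.012,22.239) [heading=324, draw]
    RT 120: heading 324 -> 204
    -- iteration 3/3 --
    FD 18: (18.012,22.239) -> (1.568,14.918) [heading=204, draw]
    RT 120: heading 204 -> 84
  ]
  -- iteration 2/4 --
  RT 60: heading 84 -> 24
  FD 15: (1.568,14.918) -> (15.271,21.019) [heading=24, draw]
  REPEAT 3 [
    -- iteration 1/3 --
    FD 18: (15.271,21.019) -> (31.715,28.34) [heading=24, draw]
    RT 120: heading 24 -> 264
    -- iteration 2/3 --
    FD 18: (31.715,28.34) -> (29.833,10.439) [heading=264, draw]
    RT 120: heading 264 -> 144
    -- iteration 3/3 --
    FD 18: (29.833,10.439) -> (15.271,21.019) [heading=144, draw]
    RT 120: heading 144 -> 24
  ]
  -- iteration 3/4 --
  RT 60: heading 24 -> 324
  FD 15: (15.271,21.019) -> (27.406,12.202) [heading=324, draw]
  REPEAT 3 [
    -- iteration 1/3 --
    FD 18: (27.406,12.202) -> (41.969,1.622) [heading=324, draw]
    RT 120: heading 324 -> 204
    -- iteration 2/3 --
    FD 18: (41.969,1.622) -> (25.525,-5.699) [heading=204, draw]
    RT 120: heading 204 -> 84
    -- iteration 3/3 --
    FD 18: (25.525,-5.699) -> (27.406,12.202) [heading=84, draw]
    RT 120: heading 84 -> 324
  ]
  -- iteration 4/4 --
  RT 60: heading 324 -> 264
  FD 15: (27.406,12.202) -> (25.838,-2.716) [heading=264, draw]
  REPEAT 3 [
    -- iteration 1/3 --
    FD 18: (25.838,-2.716) -> (23.957,-20.617) [heading=264, draw]
    RT 120: heading 264 -> 144
    -- iteration 2/3 --
    FD 18: (23.957,-20.617) -> (9.395,-10.037) [heading=144, draw]
    RT 120: heading 144 -> 24
    -- iteration 3/3 --
    FD 18: (9.395,-10.037) -> (25.838,-2.716) [heading=24, draw]
    RT 120: heading 24 -> 264
  ]
]
FD 17: (25.838,-2.716) -> (24.061,-19.623) [heading=264, draw]
FD 12: (24.061,-19.623) -> (22.807,-31.557) [heading=264, draw]
Final: pos=(22.807,-31.557), heading=264, 18 segment(s) drawn
Segments drawn: 18

Answer: 18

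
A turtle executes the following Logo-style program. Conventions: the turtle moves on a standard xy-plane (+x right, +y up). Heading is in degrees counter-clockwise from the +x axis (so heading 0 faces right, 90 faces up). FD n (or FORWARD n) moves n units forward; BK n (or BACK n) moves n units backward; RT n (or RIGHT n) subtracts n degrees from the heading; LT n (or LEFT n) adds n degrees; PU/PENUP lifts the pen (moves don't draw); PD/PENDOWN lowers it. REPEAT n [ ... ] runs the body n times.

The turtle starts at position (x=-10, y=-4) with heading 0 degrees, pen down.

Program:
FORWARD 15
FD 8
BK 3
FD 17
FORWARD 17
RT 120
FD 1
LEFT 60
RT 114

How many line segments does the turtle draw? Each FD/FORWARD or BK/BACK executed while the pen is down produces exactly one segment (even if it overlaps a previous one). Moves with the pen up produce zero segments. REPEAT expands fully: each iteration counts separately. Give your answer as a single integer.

Answer: 6

Derivation:
Executing turtle program step by step:
Start: pos=(-10,-4), heading=0, pen down
FD 15: (-10,-4) -> (5,-4) [heading=0, draw]
FD 8: (5,-4) -> (13,-4) [heading=0, draw]
BK 3: (13,-4) -> (10,-4) [heading=0, draw]
FD 17: (10,-4) -> (27,-4) [heading=0, draw]
FD 17: (27,-4) -> (44,-4) [heading=0, draw]
RT 120: heading 0 -> 240
FD 1: (44,-4) -> (43.5,-4.866) [heading=240, draw]
LT 60: heading 240 -> 300
RT 114: heading 300 -> 186
Final: pos=(43.5,-4.866), heading=186, 6 segment(s) drawn
Segments drawn: 6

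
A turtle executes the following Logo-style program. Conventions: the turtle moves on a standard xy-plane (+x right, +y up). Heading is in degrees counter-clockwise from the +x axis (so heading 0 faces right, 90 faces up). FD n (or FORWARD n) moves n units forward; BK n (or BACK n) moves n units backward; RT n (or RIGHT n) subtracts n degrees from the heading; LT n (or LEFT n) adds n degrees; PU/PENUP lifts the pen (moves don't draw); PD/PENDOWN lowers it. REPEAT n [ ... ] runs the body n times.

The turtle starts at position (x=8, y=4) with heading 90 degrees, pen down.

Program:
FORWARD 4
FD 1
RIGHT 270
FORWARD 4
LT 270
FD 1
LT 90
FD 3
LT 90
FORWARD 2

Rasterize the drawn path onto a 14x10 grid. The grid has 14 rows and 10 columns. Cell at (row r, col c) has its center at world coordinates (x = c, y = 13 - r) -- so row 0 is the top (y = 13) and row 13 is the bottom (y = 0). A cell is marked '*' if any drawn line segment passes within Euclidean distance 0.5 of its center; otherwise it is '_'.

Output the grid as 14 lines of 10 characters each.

Answer: __________
__________
__________
_****_____
_*__*****_
_*______*_
________*_
________*_
________*_
________*_
__________
__________
__________
__________

Derivation:
Segment 0: (8,4) -> (8,8)
Segment 1: (8,8) -> (8,9)
Segment 2: (8,9) -> (4,9)
Segment 3: (4,9) -> (4,10)
Segment 4: (4,10) -> (1,10)
Segment 5: (1,10) -> (1,8)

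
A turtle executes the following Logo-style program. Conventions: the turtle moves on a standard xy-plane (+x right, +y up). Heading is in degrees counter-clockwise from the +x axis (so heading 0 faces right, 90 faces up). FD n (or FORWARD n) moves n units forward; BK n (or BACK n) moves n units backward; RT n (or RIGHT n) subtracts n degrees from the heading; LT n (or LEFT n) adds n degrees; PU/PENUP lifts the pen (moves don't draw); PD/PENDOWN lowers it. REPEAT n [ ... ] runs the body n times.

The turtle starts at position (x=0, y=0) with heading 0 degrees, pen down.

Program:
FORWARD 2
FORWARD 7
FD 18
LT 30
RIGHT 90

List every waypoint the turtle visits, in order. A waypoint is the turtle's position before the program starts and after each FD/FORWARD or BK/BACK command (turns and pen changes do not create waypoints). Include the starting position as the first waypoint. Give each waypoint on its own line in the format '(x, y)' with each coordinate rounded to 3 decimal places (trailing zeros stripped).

Executing turtle program step by step:
Start: pos=(0,0), heading=0, pen down
FD 2: (0,0) -> (2,0) [heading=0, draw]
FD 7: (2,0) -> (9,0) [heading=0, draw]
FD 18: (9,0) -> (27,0) [heading=0, draw]
LT 30: heading 0 -> 30
RT 90: heading 30 -> 300
Final: pos=(27,0), heading=300, 3 segment(s) drawn
Waypoints (4 total):
(0, 0)
(2, 0)
(9, 0)
(27, 0)

Answer: (0, 0)
(2, 0)
(9, 0)
(27, 0)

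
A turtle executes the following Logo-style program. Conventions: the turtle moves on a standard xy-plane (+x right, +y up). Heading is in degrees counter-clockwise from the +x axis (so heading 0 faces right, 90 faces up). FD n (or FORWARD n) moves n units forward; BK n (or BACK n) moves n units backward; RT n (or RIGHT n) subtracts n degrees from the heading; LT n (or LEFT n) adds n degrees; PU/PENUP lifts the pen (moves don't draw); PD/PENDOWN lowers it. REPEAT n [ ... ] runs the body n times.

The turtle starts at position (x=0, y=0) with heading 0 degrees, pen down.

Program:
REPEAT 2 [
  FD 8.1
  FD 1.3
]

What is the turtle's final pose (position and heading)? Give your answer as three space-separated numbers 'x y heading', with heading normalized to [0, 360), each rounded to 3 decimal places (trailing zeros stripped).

Answer: 18.8 0 0

Derivation:
Executing turtle program step by step:
Start: pos=(0,0), heading=0, pen down
REPEAT 2 [
  -- iteration 1/2 --
  FD 8.1: (0,0) -> (8.1,0) [heading=0, draw]
  FD 1.3: (8.1,0) -> (9.4,0) [heading=0, draw]
  -- iteration 2/2 --
  FD 8.1: (9.4,0) -> (17.5,0) [heading=0, draw]
  FD 1.3: (17.5,0) -> (18.8,0) [heading=0, draw]
]
Final: pos=(18.8,0), heading=0, 4 segment(s) drawn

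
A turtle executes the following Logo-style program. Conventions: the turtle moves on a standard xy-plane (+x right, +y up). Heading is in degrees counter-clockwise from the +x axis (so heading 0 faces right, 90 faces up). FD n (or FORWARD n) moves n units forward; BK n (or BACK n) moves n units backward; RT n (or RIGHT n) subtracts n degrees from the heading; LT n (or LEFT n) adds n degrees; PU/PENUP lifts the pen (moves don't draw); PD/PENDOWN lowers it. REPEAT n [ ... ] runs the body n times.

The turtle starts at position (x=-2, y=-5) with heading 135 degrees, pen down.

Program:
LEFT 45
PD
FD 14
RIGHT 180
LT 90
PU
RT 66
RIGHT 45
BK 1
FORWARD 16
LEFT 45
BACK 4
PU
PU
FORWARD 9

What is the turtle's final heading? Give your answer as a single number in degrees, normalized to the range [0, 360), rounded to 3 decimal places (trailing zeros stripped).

Executing turtle program step by step:
Start: pos=(-2,-5), heading=135, pen down
LT 45: heading 135 -> 180
PD: pen down
FD 14: (-2,-5) -> (-16,-5) [heading=180, draw]
RT 180: heading 180 -> 0
LT 90: heading 0 -> 90
PU: pen up
RT 66: heading 90 -> 24
RT 45: heading 24 -> 339
BK 1: (-16,-5) -> (-16.934,-4.642) [heading=339, move]
FD 16: (-16.934,-4.642) -> (-1.996,-10.376) [heading=339, move]
LT 45: heading 339 -> 24
BK 4: (-1.996,-10.376) -> (-5.65,-12.002) [heading=24, move]
PU: pen up
PU: pen up
FD 9: (-5.65,-12.002) -> (2.571,-8.342) [heading=24, move]
Final: pos=(2.571,-8.342), heading=24, 1 segment(s) drawn

Answer: 24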